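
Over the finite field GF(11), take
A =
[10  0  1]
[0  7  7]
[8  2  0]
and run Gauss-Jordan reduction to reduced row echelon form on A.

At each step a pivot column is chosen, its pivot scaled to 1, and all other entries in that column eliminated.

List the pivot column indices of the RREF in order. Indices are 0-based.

step 1: normalize row 0 (÷10) = (1, 0, 10)
  row 2: subtract 8×row0 = (0, 2, 8)
step 2: normalize row 1 (÷7) = (0, 1, 1)
  row 2: subtract 2×row1 = (0, 0, 6)
step 3: normalize row 2 (÷6) = (0, 0, 1)
  row 0: subtract 10×row2 = (1, 0, 0)
  row 1: subtract 1×row2 = (0, 1, 0)

pivot columns: 0, 1, 2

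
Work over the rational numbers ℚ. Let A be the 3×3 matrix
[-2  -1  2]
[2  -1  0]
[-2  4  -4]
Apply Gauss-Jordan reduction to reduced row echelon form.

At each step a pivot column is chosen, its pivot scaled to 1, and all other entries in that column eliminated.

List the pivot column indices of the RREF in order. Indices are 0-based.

[1] R0 /= -2  ⇒  (1, 1/2, -1)
     R1 -= 2·R0  ⇒  (0, -2, 2)
     R2 -= -2·R0  ⇒  (0, 5, -6)
[2] R1 /= -2  ⇒  (0, 1, -1)
     R0 -= 1/2·R1  ⇒  (1, 0, -1/2)
     R2 -= 5·R1  ⇒  (0, 0, -1)
[3] R2 /= -1  ⇒  (0, 0, 1)
     R0 -= -1/2·R2  ⇒  (1, 0, 0)
     R1 -= -1·R2  ⇒  (0, 1, 0)

pivot columns: 0, 1, 2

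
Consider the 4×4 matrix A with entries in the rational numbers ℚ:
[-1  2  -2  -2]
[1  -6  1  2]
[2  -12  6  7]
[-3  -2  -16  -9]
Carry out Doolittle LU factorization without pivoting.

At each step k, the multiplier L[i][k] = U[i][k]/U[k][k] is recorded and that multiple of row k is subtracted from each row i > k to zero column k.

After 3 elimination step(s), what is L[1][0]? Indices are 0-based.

L[1][0] = -1

k=0: U[0][0]=-1
  eliminate (1,0): mult=-1, new row 1: (0, -4, -1, 0); set L[1][0]=-1
  eliminate (2,0): mult=-2, new row 2: (0, -8, 2, 3); set L[2][0]=-2
  eliminate (3,0): mult=3, new row 3: (0, -8, -10, -3); set L[3][0]=3
k=1: U[1][1]=-4
  eliminate (2,1): mult=2, new row 2: (0, 0, 4, 3); set L[2][1]=2
  eliminate (3,1): mult=2, new row 3: (0, 0, -8, -3); set L[3][1]=2
k=2: U[2][2]=4
  eliminate (3,2): mult=-2, new row 3: (0, 0, 0, 3); set L[3][2]=-2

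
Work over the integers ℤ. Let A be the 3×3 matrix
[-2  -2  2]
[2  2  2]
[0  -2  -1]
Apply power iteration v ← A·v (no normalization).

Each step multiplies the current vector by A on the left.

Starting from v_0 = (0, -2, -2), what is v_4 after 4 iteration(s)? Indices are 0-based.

v_4 = (-84, 76, -134)

v_0 = (0, -2, -2).
v_1 = A·v_0 = (0, -8, 6).
v_2 = A·v_1 = (28, -4, 10).
v_3 = A·v_2 = (-28, 68, -2).
v_4 = A·v_3 = (-84, 76, -134).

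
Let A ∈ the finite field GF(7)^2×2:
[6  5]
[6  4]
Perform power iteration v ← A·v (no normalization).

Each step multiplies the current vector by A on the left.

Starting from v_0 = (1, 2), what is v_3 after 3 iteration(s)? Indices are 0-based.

v_0 = (1, 2).
v_1 = A·v_0 = (2, 0).
v_2 = A·v_1 = (5, 5).
v_3 = A·v_2 = (6, 1).

v_3 = (6, 1)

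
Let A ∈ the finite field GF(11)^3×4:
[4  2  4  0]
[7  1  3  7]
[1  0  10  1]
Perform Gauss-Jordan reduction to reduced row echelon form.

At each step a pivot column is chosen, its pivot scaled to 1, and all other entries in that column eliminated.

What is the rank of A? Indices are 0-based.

rank = 3

pivot(0,0)=4: scale R0 → (1, 6, 1, 0)
  clear (1,0): R1 −= (7)R0 → (0, 3, 7, 7)
  clear (2,0): R2 −= (1)R0 → (0, 5, 9, 1)
pivot(1,1)=3: scale R1 → (0, 1, 6, 6)
  clear (0,1): R0 −= (6)R1 → (1, 0, 9, 8)
  clear (2,1): R2 −= (5)R1 → (0, 0, 1, 4)
pivot(2,2)=1: scale R2 → (0, 0, 1, 4)
  clear (0,2): R0 −= (9)R2 → (1, 0, 0, 5)
  clear (1,2): R1 −= (6)R2 → (0, 1, 0, 4)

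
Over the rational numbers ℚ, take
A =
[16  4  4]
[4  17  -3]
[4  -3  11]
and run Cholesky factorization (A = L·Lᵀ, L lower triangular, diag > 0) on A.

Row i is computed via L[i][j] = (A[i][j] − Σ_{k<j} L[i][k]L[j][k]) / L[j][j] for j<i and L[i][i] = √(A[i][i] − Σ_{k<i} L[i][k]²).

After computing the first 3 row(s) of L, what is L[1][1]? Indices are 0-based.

L[1][1] = 4

Step 1: L[0][0] = √(16) = 4.
  L[1][0] = (4) / L[0][0] = 1.
Step 2: L[1][1] = √(16) = 4.
  L[2][0] = (4) / L[0][0] = 1.
  L[2][1] = (-4) / L[1][1] = -1.
Step 3: L[2][2] = √(9) = 3.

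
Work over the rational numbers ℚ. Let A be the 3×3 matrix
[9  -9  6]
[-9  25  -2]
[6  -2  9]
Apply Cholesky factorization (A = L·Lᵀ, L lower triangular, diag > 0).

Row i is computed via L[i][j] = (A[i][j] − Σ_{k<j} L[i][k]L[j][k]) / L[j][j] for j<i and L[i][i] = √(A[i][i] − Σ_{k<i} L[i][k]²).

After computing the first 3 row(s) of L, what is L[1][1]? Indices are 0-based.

L[1][1] = 4

Step 1: L[0][0] = √(9) = 3.
  L[1][0] = (-9) / L[0][0] = -3.
Step 2: L[1][1] = √(16) = 4.
  L[2][0] = (6) / L[0][0] = 2.
  L[2][1] = (4) / L[1][1] = 1.
Step 3: L[2][2] = √(4) = 2.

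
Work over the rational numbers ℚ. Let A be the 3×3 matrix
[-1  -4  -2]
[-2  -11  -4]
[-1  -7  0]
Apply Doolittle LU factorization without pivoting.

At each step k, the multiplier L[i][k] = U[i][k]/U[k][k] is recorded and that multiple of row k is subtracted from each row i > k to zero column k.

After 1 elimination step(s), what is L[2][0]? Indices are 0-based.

L[2][0] = 1

Step 1: pivot at (0,0) is -1.
  row1 ← row1 − (2)·row0  ⇒  L[1][0]=2, U row1=(0, -3, 0)
  row2 ← row2 − (1)·row0  ⇒  L[2][0]=1, U row2=(0, -3, 2)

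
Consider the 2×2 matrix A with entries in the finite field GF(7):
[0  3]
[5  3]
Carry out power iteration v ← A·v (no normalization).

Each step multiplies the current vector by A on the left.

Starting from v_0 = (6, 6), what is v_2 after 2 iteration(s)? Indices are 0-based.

v_0 = (6, 6).
v_1 = A·v_0 = (4, 6).
v_2 = A·v_1 = (4, 3).

v_2 = (4, 3)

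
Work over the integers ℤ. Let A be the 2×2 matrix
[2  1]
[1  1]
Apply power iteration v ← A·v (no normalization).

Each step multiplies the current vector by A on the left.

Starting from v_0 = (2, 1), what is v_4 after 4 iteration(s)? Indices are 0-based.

v_4 = (89, 55)

v_0 = (2, 1).
v_1 = A·v_0 = (5, 3).
v_2 = A·v_1 = (13, 8).
v_3 = A·v_2 = (34, 21).
v_4 = A·v_3 = (89, 55).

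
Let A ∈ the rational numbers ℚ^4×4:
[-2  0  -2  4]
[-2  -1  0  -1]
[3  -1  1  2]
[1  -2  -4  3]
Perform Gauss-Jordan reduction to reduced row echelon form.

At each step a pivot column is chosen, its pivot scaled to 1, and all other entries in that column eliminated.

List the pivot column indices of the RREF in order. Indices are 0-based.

pivot columns: 0, 1, 2, 3

step 1: normalize row 0 (÷-2) = (1, 0, 1, -2)
  row 1: subtract -2×row0 = (0, -1, 2, -5)
  row 2: subtract 3×row0 = (0, -1, -2, 8)
  row 3: subtract 1×row0 = (0, -2, -5, 5)
step 2: normalize row 1 (÷-1) = (0, 1, -2, 5)
  row 2: subtract -1×row1 = (0, 0, -4, 13)
  row 3: subtract -2×row1 = (0, 0, -9, 15)
step 3: normalize row 2 (÷-4) = (0, 0, 1, -13/4)
  row 0: subtract 1×row2 = (1, 0, 0, 5/4)
  row 1: subtract -2×row2 = (0, 1, 0, -3/2)
  row 3: subtract -9×row2 = (0, 0, 0, -57/4)
step 4: normalize row 3 (÷-57/4) = (0, 0, 0, 1)
  row 0: subtract 5/4×row3 = (1, 0, 0, 0)
  row 1: subtract -3/2×row3 = (0, 1, 0, 0)
  row 2: subtract -13/4×row3 = (0, 0, 1, 0)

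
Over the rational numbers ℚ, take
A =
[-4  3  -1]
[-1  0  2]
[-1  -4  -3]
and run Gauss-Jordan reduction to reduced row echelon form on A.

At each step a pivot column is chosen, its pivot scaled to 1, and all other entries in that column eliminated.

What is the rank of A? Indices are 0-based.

pivot(0,0)=-4: scale R0 → (1, -3/4, 1/4)
  clear (1,0): R1 −= (-1)R0 → (0, -3/4, 9/4)
  clear (2,0): R2 −= (-1)R0 → (0, -19/4, -11/4)
pivot(1,1)=-3/4: scale R1 → (0, 1, -3)
  clear (0,1): R0 −= (-3/4)R1 → (1, 0, -2)
  clear (2,1): R2 −= (-19/4)R1 → (0, 0, -17)
pivot(2,2)=-17: scale R2 → (0, 0, 1)
  clear (0,2): R0 −= (-2)R2 → (1, 0, 0)
  clear (1,2): R1 −= (-3)R2 → (0, 1, 0)

rank = 3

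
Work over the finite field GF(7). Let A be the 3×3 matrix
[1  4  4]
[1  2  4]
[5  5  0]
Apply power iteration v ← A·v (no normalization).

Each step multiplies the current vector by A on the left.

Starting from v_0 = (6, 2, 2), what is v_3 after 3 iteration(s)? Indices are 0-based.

v_3 = (1, 6, 1)

v_0 = (6, 2, 2).
v_1 = A·v_0 = (1, 4, 5).
v_2 = A·v_1 = (2, 1, 4).
v_3 = A·v_2 = (1, 6, 1).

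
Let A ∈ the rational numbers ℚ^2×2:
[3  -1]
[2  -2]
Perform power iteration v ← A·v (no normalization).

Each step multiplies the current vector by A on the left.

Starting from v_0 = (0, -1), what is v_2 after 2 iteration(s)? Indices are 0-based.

v_2 = (1, -2)

v_0 = (0, -1).
v_1 = A·v_0 = (1, 2).
v_2 = A·v_1 = (1, -2).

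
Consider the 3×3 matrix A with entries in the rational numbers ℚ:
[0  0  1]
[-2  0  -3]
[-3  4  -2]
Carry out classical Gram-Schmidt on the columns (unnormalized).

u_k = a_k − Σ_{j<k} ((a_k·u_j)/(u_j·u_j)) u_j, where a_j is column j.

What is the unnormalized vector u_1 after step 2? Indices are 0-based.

u_1 = (0, -24/13, 16/13)

Step 1: u_0 = a_0 = (0, -2, -3).
Step 2: u_1 = a_1 − (-12/13)·u_0 = (0, -24/13, 16/13).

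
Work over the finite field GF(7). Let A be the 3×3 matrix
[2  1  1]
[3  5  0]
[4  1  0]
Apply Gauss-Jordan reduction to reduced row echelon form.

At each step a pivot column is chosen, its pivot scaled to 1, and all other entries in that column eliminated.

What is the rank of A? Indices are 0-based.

pivot(0,0)=2: scale R0 → (1, 4, 4)
  clear (1,0): R1 −= (3)R0 → (0, 0, 2)
  clear (2,0): R2 −= (4)R0 → (0, 6, 5)
pivot(1,1): swap R1↔R2
pivot(1,1)=6: scale R1 → (0, 1, 2)
  clear (0,1): R0 −= (4)R1 → (1, 0, 3)
pivot(2,2)=2: scale R2 → (0, 0, 1)
  clear (0,2): R0 −= (3)R2 → (1, 0, 0)
  clear (1,2): R1 −= (2)R2 → (0, 1, 0)

rank = 3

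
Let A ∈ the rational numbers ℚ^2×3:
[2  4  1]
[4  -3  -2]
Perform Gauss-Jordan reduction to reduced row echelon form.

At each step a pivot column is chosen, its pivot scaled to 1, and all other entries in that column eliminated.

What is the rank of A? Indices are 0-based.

rank = 2

step 1: normalize row 0 (÷2) = (1, 2, 1/2)
  row 1: subtract 4×row0 = (0, -11, -4)
step 2: normalize row 1 (÷-11) = (0, 1, 4/11)
  row 0: subtract 2×row1 = (1, 0, -5/22)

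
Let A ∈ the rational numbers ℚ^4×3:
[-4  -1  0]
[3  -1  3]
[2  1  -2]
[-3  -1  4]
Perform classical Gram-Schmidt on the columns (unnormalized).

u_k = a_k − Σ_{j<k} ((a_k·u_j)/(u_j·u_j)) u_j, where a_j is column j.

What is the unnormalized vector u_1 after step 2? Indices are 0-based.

Step 1: u_0 = a_0 = (-4, 3, 2, -3).
Step 2: u_1 = a_1 − (3/19)·u_0 = (-7/19, -28/19, 13/19, -10/19).

u_1 = (-7/19, -28/19, 13/19, -10/19)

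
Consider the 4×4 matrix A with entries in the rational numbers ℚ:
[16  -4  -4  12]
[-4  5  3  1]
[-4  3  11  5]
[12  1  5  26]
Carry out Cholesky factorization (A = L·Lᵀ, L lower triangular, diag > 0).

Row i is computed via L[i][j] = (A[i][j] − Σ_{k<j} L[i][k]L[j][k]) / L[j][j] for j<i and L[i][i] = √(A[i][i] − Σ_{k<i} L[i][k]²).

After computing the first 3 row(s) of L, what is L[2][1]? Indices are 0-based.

Step 1: L[0][0] = √(16) = 4.
  L[1][0] = (-4) / L[0][0] = -1.
Step 2: L[1][1] = √(4) = 2.
  L[2][0] = (-4) / L[0][0] = -1.
  L[2][1] = (2) / L[1][1] = 1.
Step 3: L[2][2] = √(9) = 3.

L[2][1] = 1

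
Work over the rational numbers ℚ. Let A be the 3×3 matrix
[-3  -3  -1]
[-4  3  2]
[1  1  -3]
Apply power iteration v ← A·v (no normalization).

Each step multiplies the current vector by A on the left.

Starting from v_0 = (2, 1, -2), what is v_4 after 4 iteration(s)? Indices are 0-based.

v_0 = (2, 1, -2).
v_1 = A·v_0 = (-7, -9, 9).
v_2 = A·v_1 = (39, 19, -43).
v_3 = A·v_2 = (-131, -185, 187).
v_4 = A·v_3 = (761, 343, -877).

v_4 = (761, 343, -877)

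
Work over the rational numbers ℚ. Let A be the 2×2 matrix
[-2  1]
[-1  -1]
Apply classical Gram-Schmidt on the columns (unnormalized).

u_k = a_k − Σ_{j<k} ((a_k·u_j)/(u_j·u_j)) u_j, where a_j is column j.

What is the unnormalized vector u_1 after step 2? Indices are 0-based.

u_1 = (3/5, -6/5)

Step 1: u_0 = a_0 = (-2, -1).
Step 2: u_1 = a_1 − (-1/5)·u_0 = (3/5, -6/5).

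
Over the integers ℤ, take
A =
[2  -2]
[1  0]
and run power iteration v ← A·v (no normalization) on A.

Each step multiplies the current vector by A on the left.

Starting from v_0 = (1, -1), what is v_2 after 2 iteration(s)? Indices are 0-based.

v_0 = (1, -1).
v_1 = A·v_0 = (4, 1).
v_2 = A·v_1 = (6, 4).

v_2 = (6, 4)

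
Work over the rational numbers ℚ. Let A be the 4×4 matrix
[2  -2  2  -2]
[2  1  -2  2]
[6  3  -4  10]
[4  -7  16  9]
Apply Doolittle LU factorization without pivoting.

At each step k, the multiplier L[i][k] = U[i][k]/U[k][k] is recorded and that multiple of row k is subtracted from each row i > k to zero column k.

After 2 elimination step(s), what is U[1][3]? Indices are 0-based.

U[1][3] = 4

Step 1: pivot at (0,0) is 2.
  row1 ← row1 − (1)·row0  ⇒  L[1][0]=1, U row1=(0, 3, -4, 4)
  row2 ← row2 − (3)·row0  ⇒  L[2][0]=3, U row2=(0, 9, -10, 16)
  row3 ← row3 − (2)·row0  ⇒  L[3][0]=2, U row3=(0, -3, 12, 13)
Step 2: pivot at (1,1) is 3.
  row2 ← row2 − (3)·row1  ⇒  L[2][1]=3, U row2=(0, 0, 2, 4)
  row3 ← row3 − (-1)·row1  ⇒  L[3][1]=-1, U row3=(0, 0, 8, 17)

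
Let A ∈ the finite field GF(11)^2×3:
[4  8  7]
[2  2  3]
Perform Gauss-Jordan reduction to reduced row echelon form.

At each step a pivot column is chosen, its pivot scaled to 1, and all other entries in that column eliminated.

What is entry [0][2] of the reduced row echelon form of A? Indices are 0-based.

M[0][2] = 4

[1] R0 /= 4  ⇒  (1, 2, 10)
     R1 -= 2·R0  ⇒  (0, 9, 5)
[2] R1 /= 9  ⇒  (0, 1, 3)
     R0 -= 2·R1  ⇒  (1, 0, 4)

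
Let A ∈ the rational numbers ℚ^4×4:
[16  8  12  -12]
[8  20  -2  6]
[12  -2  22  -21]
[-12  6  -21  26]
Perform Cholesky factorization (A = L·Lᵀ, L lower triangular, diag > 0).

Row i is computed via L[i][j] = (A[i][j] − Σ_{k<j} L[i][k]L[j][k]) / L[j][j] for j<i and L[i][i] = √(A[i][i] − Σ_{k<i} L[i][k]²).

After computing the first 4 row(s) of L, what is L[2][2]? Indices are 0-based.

Step 1: L[0][0] = √(16) = 4.
  L[1][0] = (8) / L[0][0] = 2.
Step 2: L[1][1] = √(16) = 4.
  L[2][0] = (12) / L[0][0] = 3.
  L[2][1] = (-8) / L[1][1] = -2.
Step 3: L[2][2] = √(9) = 3.
  L[3][0] = (-12) / L[0][0] = -3.
  L[3][1] = (12) / L[1][1] = 3.
  L[3][2] = (-6) / L[2][2] = -2.
Step 4: L[3][3] = √(4) = 2.

L[2][2] = 3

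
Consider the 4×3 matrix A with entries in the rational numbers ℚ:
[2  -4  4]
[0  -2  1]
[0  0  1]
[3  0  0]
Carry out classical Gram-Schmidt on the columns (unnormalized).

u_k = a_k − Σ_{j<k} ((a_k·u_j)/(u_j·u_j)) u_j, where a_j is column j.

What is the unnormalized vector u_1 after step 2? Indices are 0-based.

Step 1: u_0 = a_0 = (2, 0, 0, 3).
Step 2: u_1 = a_1 − (-8/13)·u_0 = (-36/13, -2, 0, 24/13).

u_1 = (-36/13, -2, 0, 24/13)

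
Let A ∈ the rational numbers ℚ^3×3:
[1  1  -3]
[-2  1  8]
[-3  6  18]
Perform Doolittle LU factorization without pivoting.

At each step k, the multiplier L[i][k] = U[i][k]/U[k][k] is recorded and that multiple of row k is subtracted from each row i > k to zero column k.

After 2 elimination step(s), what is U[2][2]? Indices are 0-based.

U[2][2] = 3

Step 1: pivot at (0,0) is 1.
  row1 ← row1 − (-2)·row0  ⇒  L[1][0]=-2, U row1=(0, 3, 2)
  row2 ← row2 − (-3)·row0  ⇒  L[2][0]=-3, U row2=(0, 9, 9)
Step 2: pivot at (1,1) is 3.
  row2 ← row2 − (3)·row1  ⇒  L[2][1]=3, U row2=(0, 0, 3)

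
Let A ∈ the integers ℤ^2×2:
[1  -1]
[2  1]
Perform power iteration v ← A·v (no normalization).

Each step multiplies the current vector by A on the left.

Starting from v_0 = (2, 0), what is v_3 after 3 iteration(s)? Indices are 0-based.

v_3 = (-10, 4)

v_0 = (2, 0).
v_1 = A·v_0 = (2, 4).
v_2 = A·v_1 = (-2, 8).
v_3 = A·v_2 = (-10, 4).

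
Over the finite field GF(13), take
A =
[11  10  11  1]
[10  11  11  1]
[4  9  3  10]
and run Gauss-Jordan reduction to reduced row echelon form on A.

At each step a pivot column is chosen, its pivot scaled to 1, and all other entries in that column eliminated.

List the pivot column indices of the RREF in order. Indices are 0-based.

pivot(0,0)=11: scale R0 → (1, 8, 1, 6)
  clear (1,0): R1 −= (10)R0 → (0, 9, 1, 6)
  clear (2,0): R2 −= (4)R0 → (0, 3, 12, 12)
pivot(1,1)=9: scale R1 → (0, 1, 3, 5)
  clear (0,1): R0 −= (8)R1 → (1, 0, 3, 5)
  clear (2,1): R2 −= (3)R1 → (0, 0, 3, 10)
pivot(2,2)=3: scale R2 → (0, 0, 1, 12)
  clear (0,2): R0 −= (3)R2 → (1, 0, 0, 8)
  clear (1,2): R1 −= (3)R2 → (0, 1, 0, 8)

pivot columns: 0, 1, 2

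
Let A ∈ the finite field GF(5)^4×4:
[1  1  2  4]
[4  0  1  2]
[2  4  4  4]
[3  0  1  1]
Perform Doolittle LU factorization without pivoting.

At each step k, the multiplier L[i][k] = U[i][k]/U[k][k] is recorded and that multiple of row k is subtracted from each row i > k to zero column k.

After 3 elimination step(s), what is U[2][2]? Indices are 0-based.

k=0: U[0][0]=1
  eliminate (1,0): mult=4, new row 1: (0, 1, 3, 1); set L[1][0]=4
  eliminate (2,0): mult=2, new row 2: (0, 2, 0, 1); set L[2][0]=2
  eliminate (3,0): mult=3, new row 3: (0, 2, 0, 4); set L[3][0]=3
k=1: U[1][1]=1
  eliminate (2,1): mult=2, new row 2: (0, 0, 4, 4); set L[2][1]=2
  eliminate (3,1): mult=2, new row 3: (0, 0, 4, 2); set L[3][1]=2
k=2: U[2][2]=4
  eliminate (3,2): mult=1, new row 3: (0, 0, 0, 3); set L[3][2]=1

U[2][2] = 4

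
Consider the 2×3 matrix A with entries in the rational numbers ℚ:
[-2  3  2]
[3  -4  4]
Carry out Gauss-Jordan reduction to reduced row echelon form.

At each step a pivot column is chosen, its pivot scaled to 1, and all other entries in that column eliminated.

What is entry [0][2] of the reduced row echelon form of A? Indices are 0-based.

step 1: normalize row 0 (÷-2) = (1, -3/2, -1)
  row 1: subtract 3×row0 = (0, 1/2, 7)
step 2: normalize row 1 (÷1/2) = (0, 1, 14)
  row 0: subtract -3/2×row1 = (1, 0, 20)

M[0][2] = 20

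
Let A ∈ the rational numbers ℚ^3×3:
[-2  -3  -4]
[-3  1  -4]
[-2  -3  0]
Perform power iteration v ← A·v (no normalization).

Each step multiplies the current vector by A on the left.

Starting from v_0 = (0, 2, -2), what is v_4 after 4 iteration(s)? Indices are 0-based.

v_0 = (0, 2, -2).
v_1 = A·v_0 = (2, 10, -6).
v_2 = A·v_1 = (-10, 28, -34).
v_3 = A·v_2 = (72, 194, -64).
v_4 = A·v_3 = (-470, 234, -726).

v_4 = (-470, 234, -726)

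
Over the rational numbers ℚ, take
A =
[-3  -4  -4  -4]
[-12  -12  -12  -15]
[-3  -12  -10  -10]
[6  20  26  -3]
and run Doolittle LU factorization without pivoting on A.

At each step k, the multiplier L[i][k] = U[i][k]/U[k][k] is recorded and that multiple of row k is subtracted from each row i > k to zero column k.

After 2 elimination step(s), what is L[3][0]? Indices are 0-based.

L[3][0] = -2

Step 1: pivot at (0,0) is -3.
  row1 ← row1 − (4)·row0  ⇒  L[1][0]=4, U row1=(0, 4, 4, 1)
  row2 ← row2 − (1)·row0  ⇒  L[2][0]=1, U row2=(0, -8, -6, -6)
  row3 ← row3 − (-2)·row0  ⇒  L[3][0]=-2, U row3=(0, 12, 18, -11)
Step 2: pivot at (1,1) is 4.
  row2 ← row2 − (-2)·row1  ⇒  L[2][1]=-2, U row2=(0, 0, 2, -4)
  row3 ← row3 − (3)·row1  ⇒  L[3][1]=3, U row3=(0, 0, 6, -14)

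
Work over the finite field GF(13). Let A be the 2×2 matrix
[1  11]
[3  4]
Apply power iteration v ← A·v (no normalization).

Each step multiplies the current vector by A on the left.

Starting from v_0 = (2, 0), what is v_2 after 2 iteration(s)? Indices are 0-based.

v_2 = (3, 4)

v_0 = (2, 0).
v_1 = A·v_0 = (2, 6).
v_2 = A·v_1 = (3, 4).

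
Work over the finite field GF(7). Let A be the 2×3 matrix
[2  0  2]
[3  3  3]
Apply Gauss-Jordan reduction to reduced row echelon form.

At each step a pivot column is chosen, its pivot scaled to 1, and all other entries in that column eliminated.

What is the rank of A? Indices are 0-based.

[1] R0 /= 2  ⇒  (1, 0, 1)
     R1 -= 3·R0  ⇒  (0, 3, 0)
[2] R1 /= 3  ⇒  (0, 1, 0)

rank = 2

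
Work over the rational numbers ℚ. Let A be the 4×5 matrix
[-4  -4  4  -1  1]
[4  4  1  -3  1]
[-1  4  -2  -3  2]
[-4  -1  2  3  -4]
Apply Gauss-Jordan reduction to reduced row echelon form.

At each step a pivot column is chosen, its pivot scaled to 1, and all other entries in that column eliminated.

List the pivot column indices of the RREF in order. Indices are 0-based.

step 1: normalize row 0 (÷-4) = (1, 1, -1, 1/4, -1/4)
  row 1: subtract 4×row0 = (0, 0, 5, -4, 2)
  row 2: subtract -1×row0 = (0, 5, -3, -11/4, 7/4)
  row 3: subtract -4×row0 = (0, 3, -2, 4, -5)
step 2: exchange rows 1,2
step 2: normalize row 1 (÷5) = (0, 1, -3/5, -11/20, 7/20)
  row 0: subtract 1×row1 = (1, 0, -2/5, 4/5, -3/5)
  row 3: subtract 3×row1 = (0, 0, -1/5, 113/20, -121/20)
step 3: normalize row 2 (÷5) = (0, 0, 1, -4/5, 2/5)
  row 0: subtract -2/5×row2 = (1, 0, 0, 12/25, -11/25)
  row 1: subtract -3/5×row2 = (0, 1, 0, -103/100, 59/100)
  row 3: subtract -1/5×row2 = (0, 0, 0, 549/100, -597/100)
step 4: normalize row 3 (÷549/100) = (0, 0, 0, 1, -199/183)
  row 0: subtract 12/25×row3 = (1, 0, 0, 0, 5/61)
  row 1: subtract -103/100×row3 = (0, 1, 0, 0, -97/183)
  row 2: subtract -4/5×row3 = (0, 0, 1, 0, -86/183)

pivot columns: 0, 1, 2, 3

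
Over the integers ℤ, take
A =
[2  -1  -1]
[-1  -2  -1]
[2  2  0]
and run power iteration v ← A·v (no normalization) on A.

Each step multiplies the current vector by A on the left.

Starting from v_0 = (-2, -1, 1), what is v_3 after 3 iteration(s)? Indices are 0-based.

v_3 = (-12, -1, -2)

v_0 = (-2, -1, 1).
v_1 = A·v_0 = (-4, 3, -6).
v_2 = A·v_1 = (-5, 4, -2).
v_3 = A·v_2 = (-12, -1, -2).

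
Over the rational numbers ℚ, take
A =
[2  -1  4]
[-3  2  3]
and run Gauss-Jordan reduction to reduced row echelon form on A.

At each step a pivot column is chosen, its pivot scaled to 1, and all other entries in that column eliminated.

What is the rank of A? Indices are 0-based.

rank = 2

step 1: normalize row 0 (÷2) = (1, -1/2, 2)
  row 1: subtract -3×row0 = (0, 1/2, 9)
step 2: normalize row 1 (÷1/2) = (0, 1, 18)
  row 0: subtract -1/2×row1 = (1, 0, 11)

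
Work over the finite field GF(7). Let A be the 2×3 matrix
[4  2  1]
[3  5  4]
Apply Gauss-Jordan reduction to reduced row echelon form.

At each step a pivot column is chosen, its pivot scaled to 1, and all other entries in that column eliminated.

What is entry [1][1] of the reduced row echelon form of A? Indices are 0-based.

pivot(0,0)=4: scale R0 → (1, 4, 2)
  clear (1,0): R1 −= (3)R0 → (0, 0, 5)
col 1: no nonzero at/below row 1; advance.
pivot(1,2)=5: scale R1 → (0, 0, 1)
  clear (0,2): R0 −= (2)R1 → (1, 4, 0)

M[1][1] = 0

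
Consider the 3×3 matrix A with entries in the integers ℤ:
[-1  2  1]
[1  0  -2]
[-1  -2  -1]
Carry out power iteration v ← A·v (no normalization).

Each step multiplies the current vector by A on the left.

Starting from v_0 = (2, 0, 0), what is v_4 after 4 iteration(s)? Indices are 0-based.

v_4 = (0, 16, 0)

v_0 = (2, 0, 0).
v_1 = A·v_0 = (-2, 2, -2).
v_2 = A·v_1 = (4, 2, 0).
v_3 = A·v_2 = (0, 4, -8).
v_4 = A·v_3 = (0, 16, 0).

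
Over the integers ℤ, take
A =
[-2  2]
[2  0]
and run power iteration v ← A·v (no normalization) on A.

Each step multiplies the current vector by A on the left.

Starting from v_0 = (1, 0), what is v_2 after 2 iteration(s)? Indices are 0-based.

v_0 = (1, 0).
v_1 = A·v_0 = (-2, 2).
v_2 = A·v_1 = (8, -4).

v_2 = (8, -4)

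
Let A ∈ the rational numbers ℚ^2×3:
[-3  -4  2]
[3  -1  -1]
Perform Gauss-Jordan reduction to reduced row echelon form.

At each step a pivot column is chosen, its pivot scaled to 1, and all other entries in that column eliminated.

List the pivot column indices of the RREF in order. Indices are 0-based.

step 1: normalize row 0 (÷-3) = (1, 4/3, -2/3)
  row 1: subtract 3×row0 = (0, -5, 1)
step 2: normalize row 1 (÷-5) = (0, 1, -1/5)
  row 0: subtract 4/3×row1 = (1, 0, -2/5)

pivot columns: 0, 1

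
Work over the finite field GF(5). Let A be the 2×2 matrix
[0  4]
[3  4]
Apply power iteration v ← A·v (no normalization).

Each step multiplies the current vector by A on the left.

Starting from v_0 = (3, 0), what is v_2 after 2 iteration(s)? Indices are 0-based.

v_0 = (3, 0).
v_1 = A·v_0 = (0, 4).
v_2 = A·v_1 = (1, 1).

v_2 = (1, 1)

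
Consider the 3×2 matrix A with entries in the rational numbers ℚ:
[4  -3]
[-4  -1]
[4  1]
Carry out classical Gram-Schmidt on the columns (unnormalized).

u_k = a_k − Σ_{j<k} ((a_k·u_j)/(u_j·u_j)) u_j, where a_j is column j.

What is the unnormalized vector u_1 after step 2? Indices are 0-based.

u_1 = (-8/3, -4/3, 4/3)

Step 1: u_0 = a_0 = (4, -4, 4).
Step 2: u_1 = a_1 − (-1/12)·u_0 = (-8/3, -4/3, 4/3).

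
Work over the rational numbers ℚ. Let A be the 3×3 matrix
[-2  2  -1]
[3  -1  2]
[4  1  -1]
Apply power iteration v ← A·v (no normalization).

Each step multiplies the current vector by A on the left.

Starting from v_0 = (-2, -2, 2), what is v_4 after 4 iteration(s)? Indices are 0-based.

v_4 = (334, -314, -328)

v_0 = (-2, -2, 2).
v_1 = A·v_0 = (-2, 0, -12).
v_2 = A·v_1 = (16, -30, 4).
v_3 = A·v_2 = (-96, 86, 30).
v_4 = A·v_3 = (334, -314, -328).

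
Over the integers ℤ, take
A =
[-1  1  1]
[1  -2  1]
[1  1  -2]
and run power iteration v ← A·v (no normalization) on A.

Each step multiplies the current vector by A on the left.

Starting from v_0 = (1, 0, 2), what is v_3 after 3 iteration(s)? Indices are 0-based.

v_3 = (3, 25, -29)

v_0 = (1, 0, 2).
v_1 = A·v_0 = (1, 3, -3).
v_2 = A·v_1 = (-1, -8, 10).
v_3 = A·v_2 = (3, 25, -29).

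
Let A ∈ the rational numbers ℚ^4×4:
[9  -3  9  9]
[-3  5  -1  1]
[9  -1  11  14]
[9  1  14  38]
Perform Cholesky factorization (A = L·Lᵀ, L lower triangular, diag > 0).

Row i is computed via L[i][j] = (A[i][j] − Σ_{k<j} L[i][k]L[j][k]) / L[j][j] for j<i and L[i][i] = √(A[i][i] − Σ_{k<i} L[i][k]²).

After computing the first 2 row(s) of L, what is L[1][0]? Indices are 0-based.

L[1][0] = -1

Step 1: L[0][0] = √(9) = 3.
  L[1][0] = (-3) / L[0][0] = -1.
Step 2: L[1][1] = √(4) = 2.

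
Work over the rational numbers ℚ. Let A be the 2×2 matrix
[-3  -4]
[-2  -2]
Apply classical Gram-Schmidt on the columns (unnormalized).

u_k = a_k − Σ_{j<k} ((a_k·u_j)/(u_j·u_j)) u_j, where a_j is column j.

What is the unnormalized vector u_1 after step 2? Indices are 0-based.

u_1 = (-4/13, 6/13)

Step 1: u_0 = a_0 = (-3, -2).
Step 2: u_1 = a_1 − (16/13)·u_0 = (-4/13, 6/13).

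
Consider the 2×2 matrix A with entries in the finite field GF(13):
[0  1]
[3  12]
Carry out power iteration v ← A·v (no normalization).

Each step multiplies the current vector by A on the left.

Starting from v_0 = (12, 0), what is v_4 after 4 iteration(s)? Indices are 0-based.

v_4 = (1, 8)

v_0 = (12, 0).
v_1 = A·v_0 = (0, 10).
v_2 = A·v_1 = (10, 3).
v_3 = A·v_2 = (3, 1).
v_4 = A·v_3 = (1, 8).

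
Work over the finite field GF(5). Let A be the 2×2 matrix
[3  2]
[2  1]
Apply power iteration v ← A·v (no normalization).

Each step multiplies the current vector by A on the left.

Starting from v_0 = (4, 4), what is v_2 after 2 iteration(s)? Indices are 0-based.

v_0 = (4, 4).
v_1 = A·v_0 = (0, 2).
v_2 = A·v_1 = (4, 2).

v_2 = (4, 2)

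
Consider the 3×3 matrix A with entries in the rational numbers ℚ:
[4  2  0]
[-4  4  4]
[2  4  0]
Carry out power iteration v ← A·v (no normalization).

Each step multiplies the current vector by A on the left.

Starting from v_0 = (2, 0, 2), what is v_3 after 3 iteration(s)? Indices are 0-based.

v_3 = (96, -128, 0)

v_0 = (2, 0, 2).
v_1 = A·v_0 = (8, 0, 4).
v_2 = A·v_1 = (32, -16, 16).
v_3 = A·v_2 = (96, -128, 0).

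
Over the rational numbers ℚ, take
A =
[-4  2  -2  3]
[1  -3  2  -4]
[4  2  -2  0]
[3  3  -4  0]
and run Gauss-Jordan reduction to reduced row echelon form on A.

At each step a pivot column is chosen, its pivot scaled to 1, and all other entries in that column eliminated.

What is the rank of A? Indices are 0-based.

rank = 4

[1] R0 /= -4  ⇒  (1, -1/2, 1/2, -3/4)
     R1 -= 1·R0  ⇒  (0, -5/2, 3/2, -13/4)
     R2 -= 4·R0  ⇒  (0, 4, -4, 3)
     R3 -= 3·R0  ⇒  (0, 9/2, -11/2, 9/4)
[2] R1 /= -5/2  ⇒  (0, 1, -3/5, 13/10)
     R0 -= -1/2·R1  ⇒  (1, 0, 1/5, -1/10)
     R2 -= 4·R1  ⇒  (0, 0, -8/5, -11/5)
     R3 -= 9/2·R1  ⇒  (0, 0, -14/5, -18/5)
[3] R2 /= -8/5  ⇒  (0, 0, 1, 11/8)
     R0 -= 1/5·R2  ⇒  (1, 0, 0, -3/8)
     R1 -= -3/5·R2  ⇒  (0, 1, 0, 17/8)
     R3 -= -14/5·R2  ⇒  (0, 0, 0, 1/4)
[4] R3 /= 1/4  ⇒  (0, 0, 0, 1)
     R0 -= -3/8·R3  ⇒  (1, 0, 0, 0)
     R1 -= 17/8·R3  ⇒  (0, 1, 0, 0)
     R2 -= 11/8·R3  ⇒  (0, 0, 1, 0)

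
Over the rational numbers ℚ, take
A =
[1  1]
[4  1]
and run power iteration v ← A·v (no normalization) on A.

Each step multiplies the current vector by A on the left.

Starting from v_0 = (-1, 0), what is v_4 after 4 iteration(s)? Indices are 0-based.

v_4 = (-41, -80)

v_0 = (-1, 0).
v_1 = A·v_0 = (-1, -4).
v_2 = A·v_1 = (-5, -8).
v_3 = A·v_2 = (-13, -28).
v_4 = A·v_3 = (-41, -80).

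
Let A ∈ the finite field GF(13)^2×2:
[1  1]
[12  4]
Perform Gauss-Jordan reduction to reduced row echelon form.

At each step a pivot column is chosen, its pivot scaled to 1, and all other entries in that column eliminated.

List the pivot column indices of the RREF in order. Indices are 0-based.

pivot columns: 0, 1

pivot(0,0)=1: scale R0 → (1, 1)
  clear (1,0): R1 −= (12)R0 → (0, 5)
pivot(1,1)=5: scale R1 → (0, 1)
  clear (0,1): R0 −= (1)R1 → (1, 0)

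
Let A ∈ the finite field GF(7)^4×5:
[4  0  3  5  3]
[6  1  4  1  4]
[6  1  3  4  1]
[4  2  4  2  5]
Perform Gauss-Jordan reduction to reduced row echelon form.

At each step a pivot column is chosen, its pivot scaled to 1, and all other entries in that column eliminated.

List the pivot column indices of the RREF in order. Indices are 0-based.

pivot columns: 0, 1, 2, 3

[1] R0 /= 4  ⇒  (1, 0, 6, 3, 6)
     R1 -= 6·R0  ⇒  (0, 1, 3, 4, 3)
     R2 -= 6·R0  ⇒  (0, 1, 2, 0, 0)
     R3 -= 4·R0  ⇒  (0, 2, 1, 4, 2)
[2] R1 /= 1  ⇒  (0, 1, 3, 4, 3)
     R2 -= 1·R1  ⇒  (0, 0, 6, 3, 4)
     R3 -= 2·R1  ⇒  (0, 0, 2, 3, 3)
[3] R2 /= 6  ⇒  (0, 0, 1, 4, 3)
     R0 -= 6·R2  ⇒  (1, 0, 0, 0, 2)
     R1 -= 3·R2  ⇒  (0, 1, 0, 6, 1)
     R3 -= 2·R2  ⇒  (0, 0, 0, 2, 4)
[4] R3 /= 2  ⇒  (0, 0, 0, 1, 2)
     R1 -= 6·R3  ⇒  (0, 1, 0, 0, 3)
     R2 -= 4·R3  ⇒  (0, 0, 1, 0, 2)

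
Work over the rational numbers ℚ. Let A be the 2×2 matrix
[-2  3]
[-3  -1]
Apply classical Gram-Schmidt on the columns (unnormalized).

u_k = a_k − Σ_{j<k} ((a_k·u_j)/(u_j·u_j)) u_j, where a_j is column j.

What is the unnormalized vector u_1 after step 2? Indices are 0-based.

Step 1: u_0 = a_0 = (-2, -3).
Step 2: u_1 = a_1 − (-3/13)·u_0 = (33/13, -22/13).

u_1 = (33/13, -22/13)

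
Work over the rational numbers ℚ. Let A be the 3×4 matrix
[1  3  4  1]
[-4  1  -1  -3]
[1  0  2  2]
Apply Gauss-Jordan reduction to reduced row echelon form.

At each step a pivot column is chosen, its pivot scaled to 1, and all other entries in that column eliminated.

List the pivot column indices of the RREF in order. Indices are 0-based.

[1] R0 /= 1  ⇒  (1, 3, 4, 1)
     R1 -= -4·R0  ⇒  (0, 13, 15, 1)
     R2 -= 1·R0  ⇒  (0, -3, -2, 1)
[2] R1 /= 13  ⇒  (0, 1, 15/13, 1/13)
     R0 -= 3·R1  ⇒  (1, 0, 7/13, 10/13)
     R2 -= -3·R1  ⇒  (0, 0, 19/13, 16/13)
[3] R2 /= 19/13  ⇒  (0, 0, 1, 16/19)
     R0 -= 7/13·R2  ⇒  (1, 0, 0, 6/19)
     R1 -= 15/13·R2  ⇒  (0, 1, 0, -17/19)

pivot columns: 0, 1, 2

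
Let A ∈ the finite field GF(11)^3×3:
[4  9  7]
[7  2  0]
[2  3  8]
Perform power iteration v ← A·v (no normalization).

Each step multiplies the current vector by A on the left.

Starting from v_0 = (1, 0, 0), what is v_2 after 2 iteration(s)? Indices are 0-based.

v_0 = (1, 0, 0).
v_1 = A·v_0 = (4, 7, 2).
v_2 = A·v_1 = (5, 9, 1).

v_2 = (5, 9, 1)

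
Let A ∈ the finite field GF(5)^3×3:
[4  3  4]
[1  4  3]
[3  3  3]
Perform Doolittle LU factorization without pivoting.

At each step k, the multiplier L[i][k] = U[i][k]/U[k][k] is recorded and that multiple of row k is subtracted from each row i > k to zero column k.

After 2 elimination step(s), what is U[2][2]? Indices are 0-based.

[col 0] pivot 4
  R1 -= 4*R0 → (0, 2, 2)  (L[1][0] := 4)
  R2 -= 2*R0 → (0, 2, 0)  (L[2][0] := 2)
[col 1] pivot 2
  R2 -= 1*R1 → (0, 0, 3)  (L[2][1] := 1)

U[2][2] = 3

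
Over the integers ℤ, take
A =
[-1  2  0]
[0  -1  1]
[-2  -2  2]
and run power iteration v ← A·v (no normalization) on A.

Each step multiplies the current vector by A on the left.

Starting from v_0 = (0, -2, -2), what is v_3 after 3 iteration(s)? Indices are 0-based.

v_3 = (-4, 8, 8)

v_0 = (0, -2, -2).
v_1 = A·v_0 = (-4, 0, 0).
v_2 = A·v_1 = (4, 0, 8).
v_3 = A·v_2 = (-4, 8, 8).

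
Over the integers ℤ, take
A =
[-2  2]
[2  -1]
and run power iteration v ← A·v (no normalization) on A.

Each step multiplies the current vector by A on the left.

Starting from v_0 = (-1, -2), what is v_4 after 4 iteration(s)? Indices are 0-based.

v_0 = (-1, -2).
v_1 = A·v_0 = (-2, 0).
v_2 = A·v_1 = (4, -4).
v_3 = A·v_2 = (-16, 12).
v_4 = A·v_3 = (56, -44).

v_4 = (56, -44)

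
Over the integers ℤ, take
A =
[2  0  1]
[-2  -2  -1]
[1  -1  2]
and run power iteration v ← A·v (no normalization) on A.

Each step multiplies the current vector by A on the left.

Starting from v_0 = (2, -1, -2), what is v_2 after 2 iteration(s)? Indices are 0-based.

v_0 = (2, -1, -2).
v_1 = A·v_0 = (2, 0, -1).
v_2 = A·v_1 = (3, -3, 0).

v_2 = (3, -3, 0)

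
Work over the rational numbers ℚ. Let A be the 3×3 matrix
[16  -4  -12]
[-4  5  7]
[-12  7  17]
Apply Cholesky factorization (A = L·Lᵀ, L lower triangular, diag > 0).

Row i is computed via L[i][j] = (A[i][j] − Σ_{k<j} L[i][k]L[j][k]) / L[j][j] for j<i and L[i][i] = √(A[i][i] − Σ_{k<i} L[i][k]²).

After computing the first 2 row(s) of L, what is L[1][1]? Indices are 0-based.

L[1][1] = 2

Step 1: L[0][0] = √(16) = 4.
  L[1][0] = (-4) / L[0][0] = -1.
Step 2: L[1][1] = √(4) = 2.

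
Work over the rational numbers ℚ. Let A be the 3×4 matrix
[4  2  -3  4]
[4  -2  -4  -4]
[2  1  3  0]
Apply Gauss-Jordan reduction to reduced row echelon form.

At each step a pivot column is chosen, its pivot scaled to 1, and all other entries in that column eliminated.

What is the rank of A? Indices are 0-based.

[1] R0 /= 4  ⇒  (1, 1/2, -3/4, 1)
     R1 -= 4·R0  ⇒  (0, -4, -1, -8)
     R2 -= 2·R0  ⇒  (0, 0, 9/2, -2)
[2] R1 /= -4  ⇒  (0, 1, 1/4, 2)
     R0 -= 1/2·R1  ⇒  (1, 0, -7/8, 0)
[3] R2 /= 9/2  ⇒  (0, 0, 1, -4/9)
     R0 -= -7/8·R2  ⇒  (1, 0, 0, -7/18)
     R1 -= 1/4·R2  ⇒  (0, 1, 0, 19/9)

rank = 3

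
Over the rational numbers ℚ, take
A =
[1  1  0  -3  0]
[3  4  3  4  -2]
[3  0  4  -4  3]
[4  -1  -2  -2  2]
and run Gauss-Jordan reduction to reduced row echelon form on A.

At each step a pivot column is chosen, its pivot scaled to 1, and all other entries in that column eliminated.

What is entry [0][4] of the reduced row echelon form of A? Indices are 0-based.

pivot(0,0)=1: scale R0 → (1, 1, 0, -3, 0)
  clear (1,0): R1 −= (3)R0 → (0, 1, 3, 13, -2)
  clear (2,0): R2 −= (3)R0 → (0, -3, 4, 5, 3)
  clear (3,0): R3 −= (4)R0 → (0, -5, -2, 10, 2)
pivot(1,1)=1: scale R1 → (0, 1, 3, 13, -2)
  clear (0,1): R0 −= (1)R1 → (1, 0, -3, -16, 2)
  clear (2,1): R2 −= (-3)R1 → (0, 0, 13, 44, -3)
  clear (3,1): R3 −= (-5)R1 → (0, 0, 13, 75, -8)
pivot(2,2)=13: scale R2 → (0, 0, 1, 44/13, -3/13)
  clear (0,2): R0 −= (-3)R2 → (1, 0, 0, -76/13, 17/13)
  clear (1,2): R1 −= (3)R2 → (0, 1, 0, 37/13, -17/13)
  clear (3,2): R3 −= (13)R2 → (0, 0, 0, 31, -5)
pivot(3,3)=31: scale R3 → (0, 0, 0, 1, -5/31)
  clear (0,3): R0 −= (-76/13)R3 → (1, 0, 0, 0, 147/403)
  clear (1,3): R1 −= (37/13)R3 → (0, 1, 0, 0, -342/403)
  clear (2,3): R2 −= (44/13)R3 → (0, 0, 1, 0, 127/403)

M[0][4] = 147/403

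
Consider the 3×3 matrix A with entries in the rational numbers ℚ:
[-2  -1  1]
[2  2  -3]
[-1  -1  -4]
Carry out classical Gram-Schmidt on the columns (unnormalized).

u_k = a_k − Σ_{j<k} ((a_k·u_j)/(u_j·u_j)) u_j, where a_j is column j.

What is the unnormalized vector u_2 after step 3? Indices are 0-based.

Step 1: u_0 = a_0 = (-2, 2, -1).
Step 2: u_1 = a_1 − (7/9)·u_0 = (5/9, 4/9, -2/9).
Step 3: u_2 = a_2 − (-4/9)·u_0 − (1/5)·u_1 = (0, -11/5, -22/5).

u_2 = (0, -11/5, -22/5)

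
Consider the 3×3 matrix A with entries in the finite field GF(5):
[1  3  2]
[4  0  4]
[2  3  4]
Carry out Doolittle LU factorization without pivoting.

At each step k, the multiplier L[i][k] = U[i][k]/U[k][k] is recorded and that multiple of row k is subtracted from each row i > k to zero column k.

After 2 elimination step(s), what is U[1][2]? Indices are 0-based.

k=0: U[0][0]=1
  eliminate (1,0): mult=4, new row 1: (0, 3, 1); set L[1][0]=4
  eliminate (2,0): mult=2, new row 2: (0, 2, 0); set L[2][0]=2
k=1: U[1][1]=3
  eliminate (2,1): mult=4, new row 2: (0, 0, 1); set L[2][1]=4

U[1][2] = 1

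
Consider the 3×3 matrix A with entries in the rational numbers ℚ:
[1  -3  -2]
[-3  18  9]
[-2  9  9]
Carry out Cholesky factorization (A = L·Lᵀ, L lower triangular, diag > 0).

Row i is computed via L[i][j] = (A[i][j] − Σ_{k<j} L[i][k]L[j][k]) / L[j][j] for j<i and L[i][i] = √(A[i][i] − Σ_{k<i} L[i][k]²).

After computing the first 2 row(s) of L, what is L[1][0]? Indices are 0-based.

Step 1: L[0][0] = √(1) = 1.
  L[1][0] = (-3) / L[0][0] = -3.
Step 2: L[1][1] = √(9) = 3.

L[1][0] = -3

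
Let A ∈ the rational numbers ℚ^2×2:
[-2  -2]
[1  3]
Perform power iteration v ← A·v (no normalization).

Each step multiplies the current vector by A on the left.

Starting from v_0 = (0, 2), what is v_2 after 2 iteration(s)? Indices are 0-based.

v_2 = (-4, 14)

v_0 = (0, 2).
v_1 = A·v_0 = (-4, 6).
v_2 = A·v_1 = (-4, 14).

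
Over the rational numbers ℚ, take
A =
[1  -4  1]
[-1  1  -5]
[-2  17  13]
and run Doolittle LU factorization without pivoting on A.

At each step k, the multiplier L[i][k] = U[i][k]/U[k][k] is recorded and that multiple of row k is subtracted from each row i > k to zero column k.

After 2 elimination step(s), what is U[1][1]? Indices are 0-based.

U[1][1] = -3

k=0: U[0][0]=1
  eliminate (1,0): mult=-1, new row 1: (0, -3, -4); set L[1][0]=-1
  eliminate (2,0): mult=-2, new row 2: (0, 9, 15); set L[2][0]=-2
k=1: U[1][1]=-3
  eliminate (2,1): mult=-3, new row 2: (0, 0, 3); set L[2][1]=-3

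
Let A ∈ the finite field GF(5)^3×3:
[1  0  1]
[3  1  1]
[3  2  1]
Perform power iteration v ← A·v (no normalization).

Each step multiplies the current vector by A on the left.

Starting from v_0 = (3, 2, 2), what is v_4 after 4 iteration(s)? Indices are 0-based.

v_4 = (3, 4, 3)

v_0 = (3, 2, 2).
v_1 = A·v_0 = (0, 3, 0).
v_2 = A·v_1 = (0, 3, 1).
v_3 = A·v_2 = (1, 4, 2).
v_4 = A·v_3 = (3, 4, 3).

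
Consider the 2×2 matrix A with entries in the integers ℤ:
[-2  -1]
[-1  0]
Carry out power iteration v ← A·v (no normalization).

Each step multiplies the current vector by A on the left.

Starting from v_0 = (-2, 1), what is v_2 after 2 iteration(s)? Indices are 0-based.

v_2 = (-8, -3)

v_0 = (-2, 1).
v_1 = A·v_0 = (3, 2).
v_2 = A·v_1 = (-8, -3).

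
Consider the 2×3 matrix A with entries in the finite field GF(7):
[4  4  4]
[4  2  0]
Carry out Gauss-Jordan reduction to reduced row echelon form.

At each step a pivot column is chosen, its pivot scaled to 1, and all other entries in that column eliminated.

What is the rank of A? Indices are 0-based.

rank = 2

pivot(0,0)=4: scale R0 → (1, 1, 1)
  clear (1,0): R1 −= (4)R0 → (0, 5, 3)
pivot(1,1)=5: scale R1 → (0, 1, 2)
  clear (0,1): R0 −= (1)R1 → (1, 0, 6)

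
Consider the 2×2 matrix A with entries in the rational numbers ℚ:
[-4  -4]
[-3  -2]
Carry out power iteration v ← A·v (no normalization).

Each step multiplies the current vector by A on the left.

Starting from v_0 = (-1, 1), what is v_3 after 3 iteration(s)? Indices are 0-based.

v_3 = (24, 16)

v_0 = (-1, 1).
v_1 = A·v_0 = (0, 1).
v_2 = A·v_1 = (-4, -2).
v_3 = A·v_2 = (24, 16).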